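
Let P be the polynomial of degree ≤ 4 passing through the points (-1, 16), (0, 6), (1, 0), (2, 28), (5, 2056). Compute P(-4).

Using the Lagrange interpolation formula with nodes -1, 0, 1, 2, 5:
  L_0(t) = t(t - 1)(t - 2)(t - 5) / 36
  L_1(t) = (t + 1)(t - 1)(t - 2)(t - 5) / -10
  L_2(t) = (t + 1)t(t - 2)(t - 5) / 8
  L_3(t) = (t + 1)t(t - 1)(t - 5) / -18
  L_4(t) = (t + 1)t(t - 1)(t - 2) / 360
Then P(t) = 16·L_0(t) + 6·L_1(t) + 0·L_2(t) + 28·L_3(t) + 2056·L_4(t).
Expanding and collecting terms gives P(t) = 4t⁴ - 3t³ - 2t² - 5t + 6.
Evaluating at t = -4: P(-4) = 1210.

1210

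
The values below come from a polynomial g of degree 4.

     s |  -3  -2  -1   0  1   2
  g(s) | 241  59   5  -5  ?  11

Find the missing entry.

-7

The 5 known points determine the degree-4 polynomial uniquely.
Write g(s) = as^4 + bs^3 + cs^2 + ds + e. Substituting each data point gives a linear system:
  81a - 27b + 9c - 3d + e = 241
  16a - 8b + 4c - 2d + e = 59
  a - b + c - d + e = 5
  e = -5
  16a + 8b + 4c + 2d + e = 11
Solving the system yields a = 2, b = -2, c = 2, d = -4, e = -5.
So g(s) = 2s^4 - 2s^3 + 2s^2 - 4s - 5.
Then g(1) = -7.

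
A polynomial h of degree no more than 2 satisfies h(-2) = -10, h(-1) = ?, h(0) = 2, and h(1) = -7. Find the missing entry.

On equispaced nodes a degree-2 polynomial has vanishing third forward difference, so
  - h(-2) + 3·h(-1) - 3·h(0) + h(1) = 0.
Substituting the known values and solving for h(-1):
  3·h(-1) = 3
  h(-1) = 1.

1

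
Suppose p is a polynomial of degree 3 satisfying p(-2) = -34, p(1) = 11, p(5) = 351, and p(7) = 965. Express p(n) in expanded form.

p(n) = 3n^3 - 2n^2 + 4n + 6

Write p(n) = an^3 + bn^2 + cn + d. Substituting each data point gives a linear system:
  -8a + 4b - 2c + d = -34
  a + b + c + d = 11
  125a + 25b + 5c + d = 351
  343a + 49b + 7c + d = 965
Solving the system yields a = 3, b = -2, c = 4, d = 6.
So p(n) = 3n³ - 2n² + 4n + 6.
Check: p(-2) = -34. ✓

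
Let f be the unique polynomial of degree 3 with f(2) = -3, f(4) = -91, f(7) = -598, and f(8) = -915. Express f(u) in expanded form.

Using the Lagrange interpolation formula with nodes 2, 4, 7, 8:
  L_0(u) = (u - 4)(u - 7)(u - 8) / -60
  L_1(u) = (u - 2)(u - 7)(u - 8) / 24
  L_2(u) = (u - 2)(u - 4)(u - 8) / -15
  L_3(u) = (u - 2)(u - 4)(u - 7) / 24
Then f(u) = -3·L_0(u) - 91·L_1(u) - 598·L_2(u) - 915·L_3(u).
Expanding and collecting terms gives f(u) = -2u^3 + u^2 + 6u - 3.
Check: f(7) = -598. ✓

f(u) = -2u^3 + u^2 + 6u - 3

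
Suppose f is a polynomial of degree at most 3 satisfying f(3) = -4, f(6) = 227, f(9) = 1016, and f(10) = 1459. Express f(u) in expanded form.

Using the Lagrange interpolation formula with nodes 3, 6, 9, 10:
  L_0(u) = (u - 6)(u - 9)(u - 10) / -126
  L_1(u) = (u - 3)(u - 9)(u - 10) / 36
  L_2(u) = (u - 3)(u - 6)(u - 10) / -18
  L_3(u) = (u - 3)(u - 6)(u - 9) / 28
Then f(u) = -4·L_0(u) + 227·L_1(u) + 1016·L_2(u) + 1459·L_3(u).
Expanding and collecting terms gives f(u) = 2u^3 - 5u^2 - 4u - 1.
Check: f(3) = -4. ✓

f(u) = 2u^3 - 5u^2 - 4u - 1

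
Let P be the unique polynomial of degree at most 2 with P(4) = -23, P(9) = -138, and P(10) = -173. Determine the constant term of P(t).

Write P(t) = at^2 + bt + c. Substituting each data point gives a linear system:
  16a + 4b + c = -23
  81a + 9b + c = -138
  100a + 10b + c = -173
Solving the system yields a = -2, b = 3, c = -3.
So P(t) = -2t² + 3t - 3.
The constant term is -3.

-3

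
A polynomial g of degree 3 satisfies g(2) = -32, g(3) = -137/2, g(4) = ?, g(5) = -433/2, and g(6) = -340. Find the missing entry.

-128

The 4 known points determine the degree-3 polynomial uniquely.
Write g(n) = an^3 + bn^2 + cn + d. Substituting each data point gives a linear system:
  8a + 4b + 2c + d = -32
  27a + 9b + 3c + d = -137/2
  125a + 25b + 5c + d = -433/2
  216a + 36b + 6c + d = -340
Solving the system yields a = -1, b = -5/2, c = -5, d = -4.
So g(n) = -n^3 - (5/2)n^2 - 5n - 4.
Then g(4) = -128.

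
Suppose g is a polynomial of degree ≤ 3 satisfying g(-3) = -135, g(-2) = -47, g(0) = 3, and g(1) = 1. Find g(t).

g(t) = 3t^3 - 6t^2 + t + 3

Using the Lagrange interpolation formula with nodes -3, -2, 0, 1:
  L_0(t) = (t + 2)t(t - 1) / -12
  L_1(t) = (t + 3)t(t - 1) / 6
  L_2(t) = (t + 3)(t + 2)(t - 1) / -6
  L_3(t) = (t + 3)(t + 2)t / 12
Then g(t) = -135·L_0(t) - 47·L_1(t) + 3·L_2(t) + 1·L_3(t).
Expanding and collecting terms gives g(t) = 3t³ - 6t² + t + 3.
Check: g(0) = 3. ✓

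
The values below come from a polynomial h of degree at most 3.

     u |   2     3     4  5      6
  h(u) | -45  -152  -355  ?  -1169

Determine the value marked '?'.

-684

On equispaced nodes a degree-3 polynomial has vanishing fourth forward difference, so
  h(2) - 4·h(3) + 6·h(4) - 4·h(5) + h(6) = 0.
Substituting the known values and solving for h(5):
  -4·h(5) = 2736
  h(5) = -684.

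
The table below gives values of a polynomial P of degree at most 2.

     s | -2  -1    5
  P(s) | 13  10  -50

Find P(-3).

Write P(s) = as^2 + bs + c. Substituting each data point gives a linear system:
  4a - 2b + c = 13
  a - b + c = 10
  25a + 5b + c = -50
Solving the system yields a = -1, b = -6, c = 5.
So P(s) = -s^2 - 6s + 5.
Then P(-3) = 14.

14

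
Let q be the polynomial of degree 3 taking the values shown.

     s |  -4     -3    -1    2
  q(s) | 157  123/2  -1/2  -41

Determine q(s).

q(s) = -3s^3 - (5/2)s^2 - 2s - 3

Using the Lagrange interpolation formula with nodes -4, -3, -1, 2:
  L_0(s) = (s + 3)(s + 1)(s - 2) / -18
  L_1(s) = (s + 4)(s + 1)(s - 2) / 10
  L_2(s) = (s + 4)(s + 3)(s - 2) / -18
  L_3(s) = (s + 4)(s + 3)(s + 1) / 90
Then q(s) = 157·L_0(s) + 123/2·L_1(s) - 1/2·L_2(s) - 41·L_3(s).
Expanding and collecting terms gives q(s) = -3s^3 - (5/2)s^2 - 2s - 3.
Check: q(2) = -41. ✓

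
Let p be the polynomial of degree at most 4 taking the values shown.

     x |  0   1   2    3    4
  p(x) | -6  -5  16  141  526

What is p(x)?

p(x) = 3x^4 - 4x^3 + x^2 + x - 6

Write p(x) = ax^4 + bx^3 + cx^2 + dx + e. Substituting each data point gives a linear system:
  e = -6
  a + b + c + d + e = -5
  16a + 8b + 4c + 2d + e = 16
  81a + 27b + 9c + 3d + e = 141
  256a + 64b + 16c + 4d + e = 526
Solving the system yields a = 3, b = -4, c = 1, d = 1, e = -6.
So p(x) = 3x^4 - 4x^3 + x^2 + x - 6.
Check: p(3) = 141. ✓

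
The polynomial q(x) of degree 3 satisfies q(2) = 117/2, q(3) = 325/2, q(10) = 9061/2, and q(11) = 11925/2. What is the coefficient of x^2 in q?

5

Write q(x) = ax^3 + bx^2 + cx + d. Substituting each data point gives a linear system:
  8a + 4b + 2c + d = 117/2
  27a + 9b + 3c + d = 325/2
  1000a + 100b + 10c + d = 9061/2
  1331a + 121b + 11c + d = 11925/2
Solving the system yields a = 4, b = 5, c = 3, d = 1/2.
So q(x) = 4x³ + 5x² + 3x + 1/2.
The coefficient of x^2 is 5.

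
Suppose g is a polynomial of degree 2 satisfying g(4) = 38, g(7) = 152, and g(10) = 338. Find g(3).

16

Write g(t) = at^2 + bt + c. Substituting each data point gives a linear system:
  16a + 4b + c = 38
  49a + 7b + c = 152
  100a + 10b + c = 338
Solving the system yields a = 4, b = -6, c = -2.
So g(t) = 4t² - 6t - 2.
Then g(3) = 16.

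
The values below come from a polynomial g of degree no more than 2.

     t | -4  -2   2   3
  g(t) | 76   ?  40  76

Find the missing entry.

16

The 3 known points determine the degree-2 polynomial uniquely.
Write g(t) = at^2 + bt + c. Substituting each data point gives a linear system:
  16a - 4b + c = 76
  4a + 2b + c = 40
  9a + 3b + c = 76
Solving the system yields a = 6, b = 6, c = 4.
So g(t) = 6t² + 6t + 4.
Then g(-2) = 16.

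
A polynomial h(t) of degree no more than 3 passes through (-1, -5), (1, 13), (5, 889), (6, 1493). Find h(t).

Write h(t) = at^3 + bt^2 + ct + d. Substituting each data point gives a linear system:
  -a + b - c + d = -5
  a + b + c + d = 13
  125a + 25b + 5c + d = 889
  216a + 36b + 6c + d = 1493
Solving the system yields a = 6, b = 5, c = 3, d = -1.
So h(t) = 6t^3 + 5t^2 + 3t - 1.
Check: h(6) = 1493. ✓

h(t) = 6t^3 + 5t^2 + 3t - 1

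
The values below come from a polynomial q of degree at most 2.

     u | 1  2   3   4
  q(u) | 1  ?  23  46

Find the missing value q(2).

8

On equispaced nodes a degree-2 polynomial has vanishing third forward difference, so
  - q(1) + 3·q(2) - 3·q(3) + q(4) = 0.
Substituting the known values and solving for q(2):
  3·q(2) = 24
  q(2) = 8.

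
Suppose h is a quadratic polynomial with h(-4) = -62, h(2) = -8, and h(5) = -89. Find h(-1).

Using the Lagrange interpolation formula with nodes -4, 2, 5:
  L_0(u) = (u - 2)(u - 5) / 54
  L_1(u) = (u + 4)(u - 5) / -18
  L_2(u) = (u + 4)(u - 2) / 27
Then h(u) = -62·L_0(u) - 8·L_1(u) - 89·L_2(u).
Expanding and collecting terms gives h(u) = -4u^2 + u + 6.
Evaluating at u = -1: h(-1) = 1.

1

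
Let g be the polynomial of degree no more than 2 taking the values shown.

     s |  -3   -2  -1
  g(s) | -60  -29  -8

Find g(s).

Write g(s) = as^2 + bs + c. Substituting each data point gives a linear system:
  9a - 3b + c = -60
  4a - 2b + c = -29
  a - b + c = -8
Solving the system yields a = -5, b = 6, c = 3.
So g(s) = -5s^2 + 6s + 3.
Check: g(-2) = -29. ✓

g(s) = -5s^2 + 6s + 3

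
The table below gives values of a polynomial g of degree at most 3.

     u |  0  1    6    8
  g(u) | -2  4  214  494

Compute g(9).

700

Write g(u) = au^3 + bu^2 + cu + d. Substituting each data point gives a linear system:
  d = -2
  a + b + c + d = 4
  216a + 36b + 6c + d = 214
  512a + 64b + 8c + d = 494
Solving the system yields a = 1, b = -1, c = 6, d = -2.
So g(u) = u³ - u² + 6u - 2.
Then g(9) = 700.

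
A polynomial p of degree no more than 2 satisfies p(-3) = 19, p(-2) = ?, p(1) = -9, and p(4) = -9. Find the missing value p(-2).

9

The 3 known points determine the degree-2 polynomial uniquely.
Write p(x) = ax^2 + bx + c. Substituting each data point gives a linear system:
  9a - 3b + c = 19
  a + b + c = -9
  16a + 4b + c = -9
Solving the system yields a = 1, b = -5, c = -5.
So p(x) = x² - 5x - 5.
Then p(-2) = 9.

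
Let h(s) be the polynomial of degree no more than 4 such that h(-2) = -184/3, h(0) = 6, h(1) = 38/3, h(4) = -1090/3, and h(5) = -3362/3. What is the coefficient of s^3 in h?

Write h(s) = as^4 + bs^3 + cs^2 + ds + e. Substituting each data point gives a linear system:
  16a - 8b + 4c - 2d + e = -184/3
  e = 6
  a + b + c + d + e = 38/3
  256a + 64b + 16c + 4d + e = -1090/3
  625a + 125b + 25c + 5d + e = -3362/3
Solving the system yields a = -3, b = 5, c = 5, d = -1/3, e = 6.
So h(s) = -3s^4 + 5s^3 + 5s^2 - (1/3)s + 6.
The coefficient of s^3 is 5.

5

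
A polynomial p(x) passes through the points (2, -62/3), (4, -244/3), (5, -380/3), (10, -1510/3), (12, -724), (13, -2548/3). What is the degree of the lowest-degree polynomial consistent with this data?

Divided differences on the nodes 2, 4, 5, 10, 12, 13:
  order 0: -62/3  -244/3  -380/3  -1510/3  -724  -2548/3
  order 1: -91/3  -136/3  -226/3  -331/3  -376/3
  order 2: -5  -5  -5  -5
  order 3: 0  0  0
  order 4: 0  0
  order 5: 0
The order-2 divided differences are all -5 (nonzero) and every higher order vanishes, so the data lies on a polynomial of degree exactly 2.

2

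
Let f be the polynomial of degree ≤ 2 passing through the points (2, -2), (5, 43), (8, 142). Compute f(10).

Write f(u) = au^2 + bu + c. Substituting each data point gives a linear system:
  4a + 2b + c = -2
  25a + 5b + c = 43
  64a + 8b + c = 142
Solving the system yields a = 3, b = -6, c = -2.
So f(u) = 3u^2 - 6u - 2.
Then f(10) = 238.

238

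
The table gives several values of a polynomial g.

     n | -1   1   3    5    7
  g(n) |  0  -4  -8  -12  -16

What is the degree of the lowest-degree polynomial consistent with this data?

Forward differences of the values at n = -1, 1, 3, 5, 7:
  g  : 0  -4  -8  -12  -16
  Δ  : -4  -4  -4  -4
  Δ^2: 0  0  0
  Δ^3: 0  0
  Δ^4: 0
The first differences are constant (-4) and nonzero, while all higher differences vanish, so the minimal degree is 1.

1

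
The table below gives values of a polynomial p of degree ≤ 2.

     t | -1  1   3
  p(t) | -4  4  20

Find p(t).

Write p(t) = at^2 + bt + c. Substituting each data point gives a linear system:
  a - b + c = -4
  a + b + c = 4
  9a + 3b + c = 20
Solving the system yields a = 1, b = 4, c = -1.
So p(t) = t² + 4t - 1.
Check: p(1) = 4. ✓

p(t) = t^2 + 4t - 1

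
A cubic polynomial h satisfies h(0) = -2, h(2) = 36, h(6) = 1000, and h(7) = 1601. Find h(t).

h(t) = 5t^3 - 3t^2 + 5t - 2

Write h(t) = at^3 + bt^2 + ct + d. Substituting each data point gives a linear system:
  d = -2
  8a + 4b + 2c + d = 36
  216a + 36b + 6c + d = 1000
  343a + 49b + 7c + d = 1601
Solving the system yields a = 5, b = -3, c = 5, d = -2.
So h(t) = 5t^3 - 3t^2 + 5t - 2.
Check: h(2) = 36. ✓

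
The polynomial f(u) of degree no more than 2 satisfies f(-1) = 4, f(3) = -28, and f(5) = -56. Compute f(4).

-41

Write f(u) = au^2 + bu + c. Substituting each data point gives a linear system:
  a - b + c = 4
  9a + 3b + c = -28
  25a + 5b + c = -56
Solving the system yields a = -1, b = -6, c = -1.
So f(u) = -u^2 - 6u - 1.
Then f(4) = -41.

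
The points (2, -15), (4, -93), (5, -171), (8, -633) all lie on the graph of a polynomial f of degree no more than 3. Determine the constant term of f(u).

Write f(u) = au^3 + bu^2 + cu + d. Substituting each data point gives a linear system:
  8a + 4b + 2c + d = -15
  64a + 16b + 4c + d = -93
  125a + 25b + 5c + d = -171
  512a + 64b + 8c + d = -633
Solving the system yields a = -1, b = -2, c = 1, d = -1.
So f(u) = -u³ - 2u² + u - 1.
The constant term is -1.

-1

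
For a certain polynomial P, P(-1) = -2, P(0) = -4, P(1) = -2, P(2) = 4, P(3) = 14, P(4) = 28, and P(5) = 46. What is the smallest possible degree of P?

2

Forward differences of the values at u = -1, 0, 1, 2, 3, 4, 5:
  P  : -2  -4  -2  4  14  28  46
  Δ  : -2  2  6  10  14  18
  Δ^2: 4  4  4  4  4
  Δ^3: 0  0  0  0
  Δ^4: 0  0  0
  Δ^5: 0  0
  Δ^6: 0
The second differences are constant (4) and nonzero, while all higher differences vanish, so the minimal degree is 2.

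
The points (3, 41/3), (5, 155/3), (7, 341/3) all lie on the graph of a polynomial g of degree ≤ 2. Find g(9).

599/3

Forward differences of the values at n = 3, 5, 7:
  g  : 41/3  155/3  341/3
  Δ  : 38  62
  Δ^2: 24
The second differences are constant, confirming degree 2.
Interpolating (Newton forward form) and evaluating at n = 9 gives g(9) = 599/3.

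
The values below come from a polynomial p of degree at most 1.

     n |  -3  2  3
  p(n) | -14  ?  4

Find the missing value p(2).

The 2 known points determine the degree-1 polynomial uniquely.
Write p(n) = an + b. Substituting each data point gives a linear system:
  -3a + b = -14
  3a + b = 4
Solving the system yields a = 3, b = -5.
So p(n) = 3n - 5.
Then p(2) = 1.

1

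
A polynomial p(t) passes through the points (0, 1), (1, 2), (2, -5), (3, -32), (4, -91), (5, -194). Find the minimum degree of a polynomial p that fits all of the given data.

3

Forward differences of the values at t = 0, 1, 2, 3, 4, 5:
  p  : 1  2  -5  -32  -91  -194
  Δ  : 1  -7  -27  -59  -103
  Δ^2: -8  -20  -32  -44
  Δ^3: -12  -12  -12
  Δ^4: 0  0
  Δ^5: 0
The third differences are constant (-12) and nonzero, while all higher differences vanish, so the minimal degree is 3.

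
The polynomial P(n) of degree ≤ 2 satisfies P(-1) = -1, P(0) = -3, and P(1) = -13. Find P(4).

-91

Write P(n) = an^2 + bn + c. Substituting each data point gives a linear system:
  a - b + c = -1
  c = -3
  a + b + c = -13
Solving the system yields a = -4, b = -6, c = -3.
So P(n) = -4n² - 6n - 3.
Then P(4) = -91.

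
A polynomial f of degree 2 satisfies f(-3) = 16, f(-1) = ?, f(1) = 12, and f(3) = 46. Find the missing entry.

On equispaced nodes a degree-2 polynomial has vanishing third forward difference, so
  - f(-3) + 3·f(-1) - 3·f(1) + f(3) = 0.
Substituting the known values and solving for f(-1):
  3·f(-1) = 6
  f(-1) = 2.

2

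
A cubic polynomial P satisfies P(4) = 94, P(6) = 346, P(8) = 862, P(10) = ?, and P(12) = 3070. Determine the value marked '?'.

1738

On equispaced nodes a degree-3 polynomial has vanishing fourth forward difference, so
  P(4) - 4·P(6) + 6·P(8) - 4·P(10) + P(12) = 0.
Substituting the known values and solving for P(10):
  -4·P(10) = -6952
  P(10) = 1738.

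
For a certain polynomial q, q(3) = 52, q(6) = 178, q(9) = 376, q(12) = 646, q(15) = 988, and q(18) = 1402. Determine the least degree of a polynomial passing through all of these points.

2

Forward differences of the values at s = 3, 6, 9, 12, 15, 18:
  q  : 52  178  376  646  988  1402
  Δ  : 126  198  270  342  414
  Δ^2: 72  72  72  72
  Δ^3: 0  0  0
  Δ^4: 0  0
  Δ^5: 0
The second differences are constant (72) and nonzero, while all higher differences vanish, so the minimal degree is 2.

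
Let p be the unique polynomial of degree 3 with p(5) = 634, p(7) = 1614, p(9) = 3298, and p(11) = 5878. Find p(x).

Write p(x) = ax^3 + bx^2 + cx + d. Substituting each data point gives a linear system:
  125a + 25b + 5c + d = 634
  343a + 49b + 7c + d = 1614
  729a + 81b + 9c + d = 3298
  1331a + 121b + 11c + d = 5878
Solving the system yields a = 4, b = 4, c = 6, d = 4.
So p(x) = 4x³ + 4x² + 6x + 4.
Check: p(5) = 634. ✓

p(x) = 4x^3 + 4x^2 + 6x + 4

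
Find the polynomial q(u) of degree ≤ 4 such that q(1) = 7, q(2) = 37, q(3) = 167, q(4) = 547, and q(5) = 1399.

q(u) = 3u^4 - 5u^3 + 5u^2 + 5u - 1

Write q(u) = au^4 + bu^3 + cu^2 + du + e. Substituting each data point gives a linear system:
  a + b + c + d + e = 7
  16a + 8b + 4c + 2d + e = 37
  81a + 27b + 9c + 3d + e = 167
  256a + 64b + 16c + 4d + e = 547
  625a + 125b + 25c + 5d + e = 1399
Solving the system yields a = 3, b = -5, c = 5, d = 5, e = -1.
So q(u) = 3u^4 - 5u^3 + 5u^2 + 5u - 1.
Check: q(5) = 1399. ✓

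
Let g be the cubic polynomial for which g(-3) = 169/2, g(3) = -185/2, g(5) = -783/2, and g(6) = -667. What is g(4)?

-206

Write g(s) = as^3 + bs^2 + cs + d. Substituting each data point gives a linear system:
  -27a + 9b - 3c + d = 169/2
  27a + 9b + 3c + d = -185/2
  125a + 25b + 5c + d = -783/2
  216a + 36b + 6c + d = -667
Solving the system yields a = -3, b = 0, c = -5/2, d = -4.
So g(s) = -3s^3 - (5/2)s - 4.
Then g(4) = -206.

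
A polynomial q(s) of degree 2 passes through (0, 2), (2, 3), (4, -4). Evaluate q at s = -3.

-29/2

Using the Lagrange interpolation formula with nodes 0, 2, 4:
  L_0(s) = (s - 2)(s - 4) / 8
  L_1(s) = s(s - 4) / -4
  L_2(s) = s(s - 2) / 8
Then q(s) = 2·L_0(s) + 3·L_1(s) - 4·L_2(s).
Expanding and collecting terms gives q(s) = -s^2 + (5/2)s + 2.
Evaluating at s = -3: q(-3) = -29/2.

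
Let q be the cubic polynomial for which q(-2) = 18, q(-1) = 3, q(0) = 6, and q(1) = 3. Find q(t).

Write q(t) = at^3 + bt^2 + ct + d. Substituting each data point gives a linear system:
  -8a + 4b - 2c + d = 18
  -a + b - c + d = 3
  d = 6
  a + b + c + d = 3
Solving the system yields a = -4, b = -3, c = 4, d = 6.
So q(t) = -4t^3 - 3t^2 + 4t + 6.
Check: q(-2) = 18. ✓

q(t) = -4t^3 - 3t^2 + 4t + 6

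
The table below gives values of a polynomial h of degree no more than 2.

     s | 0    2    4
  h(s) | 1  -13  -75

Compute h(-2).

Write h(s) = as^2 + bs + c. Substituting each data point gives a linear system:
  c = 1
  4a + 2b + c = -13
  16a + 4b + c = -75
Solving the system yields a = -6, b = 5, c = 1.
So h(s) = -6s² + 5s + 1.
Then h(-2) = -33.

-33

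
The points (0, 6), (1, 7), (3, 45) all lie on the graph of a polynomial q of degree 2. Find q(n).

Write q(n) = an^2 + bn + c. Substituting each data point gives a linear system:
  c = 6
  a + b + c = 7
  9a + 3b + c = 45
Solving the system yields a = 6, b = -5, c = 6.
So q(n) = 6n^2 - 5n + 6.
Check: q(3) = 45. ✓

q(n) = 6n^2 - 5n + 6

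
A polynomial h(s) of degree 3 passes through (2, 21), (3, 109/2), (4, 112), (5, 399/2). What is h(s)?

Write h(s) = as^3 + bs^2 + cs + d. Substituting each data point gives a linear system:
  8a + 4b + 2c + d = 21
  27a + 9b + 3c + d = 109/2
  64a + 16b + 4c + d = 112
  125a + 25b + 5c + d = 399/2
Solving the system yields a = 1, b = 3, c = -1/2, d = 2.
So h(s) = s³ + 3s² - (1/2)s + 2.
Check: h(3) = 109/2. ✓

h(s) = s^3 + 3s^2 - (1/2)s + 2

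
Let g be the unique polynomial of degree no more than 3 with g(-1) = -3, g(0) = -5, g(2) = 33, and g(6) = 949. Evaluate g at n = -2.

-19

Write g(n) = an^3 + bn^2 + cn + d. Substituting each data point gives a linear system:
  -a + b - c + d = -3
  d = -5
  8a + 4b + 2c + d = 33
  216a + 36b + 6c + d = 949
Solving the system yields a = 4, b = 3, c = -3, d = -5.
So g(n) = 4n^3 + 3n^2 - 3n - 5.
Then g(-2) = -19.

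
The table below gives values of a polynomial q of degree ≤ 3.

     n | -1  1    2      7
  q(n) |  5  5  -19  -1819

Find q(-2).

Using the Lagrange interpolation formula with nodes -1, 1, 2, 7:
  L_0(n) = (n - 1)(n - 2)(n - 7) / -48
  L_1(n) = (n + 1)(n - 2)(n - 7) / 12
  L_2(n) = (n + 1)(n - 1)(n - 7) / -15
  L_3(n) = (n + 1)(n - 1)(n - 2) / 240
Then q(n) = 5·L_0(n) + 5·L_1(n) - 19·L_2(n) - 1819·L_3(n).
Expanding and collecting terms gives q(n) = -6n^3 + 4n^2 + 6n + 1.
Evaluating at n = -2: q(-2) = 53.

53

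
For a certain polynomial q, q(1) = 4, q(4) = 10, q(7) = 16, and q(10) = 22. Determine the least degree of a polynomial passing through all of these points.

1

Forward differences of the values at s = 1, 4, 7, 10:
  q  : 4  10  16  22
  Δ  : 6  6  6
  Δ^2: 0  0
  Δ^3: 0
The first differences are constant (6) and nonzero, while all higher differences vanish, so the minimal degree is 1.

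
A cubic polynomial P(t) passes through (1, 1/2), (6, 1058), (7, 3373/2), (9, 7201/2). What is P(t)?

P(t) = 5t^3 - (1/2)t^2 - 4

Write P(t) = at^3 + bt^2 + ct + d. Substituting each data point gives a linear system:
  a + b + c + d = 1/2
  216a + 36b + 6c + d = 1058
  343a + 49b + 7c + d = 3373/2
  729a + 81b + 9c + d = 7201/2
Solving the system yields a = 5, b = -1/2, c = 0, d = -4.
So P(t) = 5t³ - (1/2)t² - 4.
Check: P(1) = 1/2. ✓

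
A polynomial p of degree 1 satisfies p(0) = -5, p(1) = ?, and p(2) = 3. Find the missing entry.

The 2 known points determine the degree-1 polynomial uniquely.
Write p(u) = au + b. Substituting each data point gives a linear system:
  b = -5
  2a + b = 3
Solving the system yields a = 4, b = -5.
So p(u) = 4u - 5.
Then p(1) = -1.

-1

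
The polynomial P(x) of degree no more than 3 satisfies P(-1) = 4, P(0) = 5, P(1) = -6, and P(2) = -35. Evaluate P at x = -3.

Write P(x) = ax^3 + bx^2 + cx + d. Substituting each data point gives a linear system:
  -a + b - c + d = 4
  d = 5
  a + b + c + d = -6
  8a + 4b + 2c + d = -35
Solving the system yields a = -1, b = -6, c = -4, d = 5.
So P(x) = -x^3 - 6x^2 - 4x + 5.
Then P(-3) = -10.

-10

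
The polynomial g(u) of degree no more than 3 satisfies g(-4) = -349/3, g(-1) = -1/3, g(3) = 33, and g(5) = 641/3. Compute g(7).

Using the Lagrange interpolation formula with nodes -4, -1, 3, 5:
  L_0(u) = (u + 1)(u - 3)(u - 5) / -189
  L_1(u) = (u + 4)(u - 3)(u - 5) / 72
  L_2(u) = (u + 4)(u + 1)(u - 5) / -56
  L_3(u) = (u + 4)(u + 1)(u - 3) / 108
Then g(u) = -349/3·L_0(u) - 1/3·L_1(u) + 33·L_2(u) + 641/3·L_3(u).
Expanding and collecting terms gives g(u) = 2u^3 - (1/3)u^2 - 5u - 3.
Evaluating at u = 7: g(7) = 1895/3.

1895/3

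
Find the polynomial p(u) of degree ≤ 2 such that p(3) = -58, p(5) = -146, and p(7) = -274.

Using the Lagrange interpolation formula with nodes 3, 5, 7:
  L_0(u) = (u - 5)(u - 7) / 8
  L_1(u) = (u - 3)(u - 7) / -4
  L_2(u) = (u - 3)(u - 5) / 8
Then p(u) = -58·L_0(u) - 146·L_1(u) - 274·L_2(u).
Expanding and collecting terms gives p(u) = -5u^2 - 4u - 1.
Check: p(5) = -146. ✓

p(u) = -5u^2 - 4u - 1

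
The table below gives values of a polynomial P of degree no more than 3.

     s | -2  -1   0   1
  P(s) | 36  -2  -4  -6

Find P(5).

Write P(s) = as^3 + bs^2 + cs + d. Substituting each data point gives a linear system:
  -8a + 4b - 2c + d = 36
  -a + b - c + d = -2
  d = -4
  a + b + c + d = -6
Solving the system yields a = -6, b = 0, c = 4, d = -4.
So P(s) = -6s^3 + 4s - 4.
Then P(5) = -734.

-734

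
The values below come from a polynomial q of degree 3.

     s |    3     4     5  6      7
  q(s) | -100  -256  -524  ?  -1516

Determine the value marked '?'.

The 4 known points determine the degree-3 polynomial uniquely.
Write q(s) = as^3 + bs^2 + cs + d. Substituting each data point gives a linear system:
  27a + 9b + 3c + d = -100
  64a + 16b + 4c + d = -256
  125a + 25b + 5c + d = -524
  343a + 49b + 7c + d = -1516
Solving the system yields a = -5, b = 4, c = 1, d = -4.
So q(s) = -5s^3 + 4s^2 + s - 4.
Then q(6) = -934.

-934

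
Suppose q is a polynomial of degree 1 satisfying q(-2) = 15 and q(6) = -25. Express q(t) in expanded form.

Write q(t) = at + b. Substituting each data point gives a linear system:
  -2a + b = 15
  6a + b = -25
Solving the system yields a = -5, b = 5.
So q(t) = -5t + 5.
Check: q(-2) = 15. ✓

q(t) = -5t + 5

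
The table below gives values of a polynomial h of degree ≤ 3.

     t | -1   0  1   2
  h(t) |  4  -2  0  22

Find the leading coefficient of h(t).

2

Write h(t) = at^3 + bt^2 + ct + d. Substituting each data point gives a linear system:
  -a + b - c + d = 4
  d = -2
  a + b + c + d = 0
  8a + 4b + 2c + d = 22
Solving the system yields a = 2, b = 4, c = -4, d = -2.
So h(t) = 2t³ + 4t² - 4t - 2.
The leading coefficient is 2.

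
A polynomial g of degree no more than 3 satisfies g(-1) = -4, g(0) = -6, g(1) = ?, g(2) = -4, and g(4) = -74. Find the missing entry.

-2

The 4 known points determine the degree-3 polynomial uniquely.
Write g(t) = at^3 + bt^2 + ct + d. Substituting each data point gives a linear system:
  -a + b - c + d = -4
  d = -6
  8a + 4b + 2c + d = -4
  64a + 16b + 4c + d = -74
Solving the system yields a = -2, b = 3, c = 3, d = -6.
So g(t) = -2t³ + 3t² + 3t - 6.
Then g(1) = -2.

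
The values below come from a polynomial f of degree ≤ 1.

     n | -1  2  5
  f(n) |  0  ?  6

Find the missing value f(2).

The 2 known points determine the degree-1 polynomial uniquely.
Write f(n) = an + b. Substituting each data point gives a linear system:
  -a + b = 0
  5a + b = 6
Solving the system yields a = 1, b = 1.
So f(n) = n + 1.
Then f(2) = 3.

3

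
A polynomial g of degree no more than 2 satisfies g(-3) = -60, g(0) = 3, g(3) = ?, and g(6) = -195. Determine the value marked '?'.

-42

The 3 known points determine the degree-2 polynomial uniquely.
Write g(t) = at^2 + bt + c. Substituting each data point gives a linear system:
  9a - 3b + c = -60
  c = 3
  36a + 6b + c = -195
Solving the system yields a = -6, b = 3, c = 3.
So g(t) = -6t^2 + 3t + 3.
Then g(3) = -42.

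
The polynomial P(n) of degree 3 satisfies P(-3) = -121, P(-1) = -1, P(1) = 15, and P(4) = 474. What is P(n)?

P(n) = 6n^3 + 5n^2 + 2n + 2

Write P(n) = an^3 + bn^2 + cn + d. Substituting each data point gives a linear system:
  -27a + 9b - 3c + d = -121
  -a + b - c + d = -1
  a + b + c + d = 15
  64a + 16b + 4c + d = 474
Solving the system yields a = 6, b = 5, c = 2, d = 2.
So P(n) = 6n^3 + 5n^2 + 2n + 2.
Check: P(4) = 474. ✓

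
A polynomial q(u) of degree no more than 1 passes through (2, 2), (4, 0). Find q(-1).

Write q(u) = au + b. Substituting each data point gives a linear system:
  2a + b = 2
  4a + b = 0
Solving the system yields a = -1, b = 4.
So q(u) = -u + 4.
Then q(-1) = 5.

5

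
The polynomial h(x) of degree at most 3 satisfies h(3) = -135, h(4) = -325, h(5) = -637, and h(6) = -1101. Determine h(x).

h(x) = -5x^3 - x^2 + 2x + 3

Using the Lagrange interpolation formula with nodes 3, 4, 5, 6:
  L_0(x) = (x - 4)(x - 5)(x - 6) / -6
  L_1(x) = (x - 3)(x - 5)(x - 6) / 2
  L_2(x) = (x - 3)(x - 4)(x - 6) / -2
  L_3(x) = (x - 3)(x - 4)(x - 5) / 6
Then h(x) = -135·L_0(x) - 325·L_1(x) - 637·L_2(x) - 1101·L_3(x).
Expanding and collecting terms gives h(x) = -5x^3 - x^2 + 2x + 3.
Check: h(3) = -135. ✓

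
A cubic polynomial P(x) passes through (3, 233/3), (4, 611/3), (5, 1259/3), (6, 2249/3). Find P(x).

P(x) = 4x^3 - 3x^2 - x - 1/3

Write P(x) = ax^3 + bx^2 + cx + d. Substituting each data point gives a linear system:
  27a + 9b + 3c + d = 233/3
  64a + 16b + 4c + d = 611/3
  125a + 25b + 5c + d = 1259/3
  216a + 36b + 6c + d = 2249/3
Solving the system yields a = 4, b = -3, c = -1, d = -1/3.
So P(x) = 4x^3 - 3x^2 - x - 1/3.
Check: P(5) = 1259/3. ✓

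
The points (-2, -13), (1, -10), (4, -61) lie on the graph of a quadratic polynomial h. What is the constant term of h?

-5

Write h(u) = au^2 + bu + c. Substituting each data point gives a linear system:
  4a - 2b + c = -13
  a + b + c = -10
  16a + 4b + c = -61
Solving the system yields a = -3, b = -2, c = -5.
So h(u) = -3u^2 - 2u - 5.
The constant term is -5.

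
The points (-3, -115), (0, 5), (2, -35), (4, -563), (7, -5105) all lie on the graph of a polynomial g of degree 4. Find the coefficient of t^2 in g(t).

Write g(t) = at^4 + bt^3 + ct^2 + dt + e. Substituting each data point gives a linear system:
  81a - 27b + 9c - 3d + e = -115
  e = 5
  16a + 8b + 4c + 2d + e = -35
  256a + 64b + 16c + 4d + e = -563
  2401a + 343b + 49c + 7d + e = -5105
Solving the system yields a = -2, b = -1, c = 1, d = -2, e = 5.
So g(t) = -2t⁴ - t³ + t² - 2t + 5.
The coefficient of t^2 is 1.

1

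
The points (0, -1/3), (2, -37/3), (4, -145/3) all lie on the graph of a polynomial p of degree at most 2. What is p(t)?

Using the Lagrange interpolation formula with nodes 0, 2, 4:
  L_0(t) = (t - 2)(t - 4) / 8
  L_1(t) = t(t - 4) / -4
  L_2(t) = t(t - 2) / 8
Then p(t) = -1/3·L_0(t) - 37/3·L_1(t) - 145/3·L_2(t).
Expanding and collecting terms gives p(t) = -3t^2 - 1/3.
Check: p(4) = -145/3. ✓

p(t) = -3t^2 - 1/3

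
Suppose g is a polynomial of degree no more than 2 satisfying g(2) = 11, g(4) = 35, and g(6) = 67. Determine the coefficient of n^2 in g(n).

Write g(n) = an^2 + bn + c. Substituting each data point gives a linear system:
  4a + 2b + c = 11
  16a + 4b + c = 35
  36a + 6b + c = 67
Solving the system yields a = 1, b = 6, c = -5.
So g(n) = n^2 + 6n - 5.
The leading coefficient is 1.

1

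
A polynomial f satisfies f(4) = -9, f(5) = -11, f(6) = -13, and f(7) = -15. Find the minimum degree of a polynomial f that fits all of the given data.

Forward differences of the values at t = 4, 5, 6, 7:
  f  : -9  -11  -13  -15
  Δ  : -2  -2  -2
  Δ^2: 0  0
  Δ^3: 0
The first differences are constant (-2) and nonzero, while all higher differences vanish, so the minimal degree is 1.

1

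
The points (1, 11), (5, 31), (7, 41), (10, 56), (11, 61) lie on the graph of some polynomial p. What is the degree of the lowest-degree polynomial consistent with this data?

Divided differences on the nodes 1, 5, 7, 10, 11:
  order 0: 11  31  41  56  61
  order 1: 5  5  5  5
  order 2: 0  0  0
  order 3: 0  0
  order 4: 0
The order-1 divided differences are all 5 (nonzero) and every higher order vanishes, so the data lies on a polynomial of degree exactly 1.

1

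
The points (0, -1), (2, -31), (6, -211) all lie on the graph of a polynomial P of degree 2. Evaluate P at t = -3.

-31

Using the Lagrange interpolation formula with nodes 0, 2, 6:
  L_0(t) = (t - 2)(t - 6) / 12
  L_1(t) = t(t - 6) / -8
  L_2(t) = t(t - 2) / 24
Then P(t) = -1·L_0(t) - 31·L_1(t) - 211·L_2(t).
Expanding and collecting terms gives P(t) = -5t² - 5t - 1.
Evaluating at t = -3: P(-3) = -31.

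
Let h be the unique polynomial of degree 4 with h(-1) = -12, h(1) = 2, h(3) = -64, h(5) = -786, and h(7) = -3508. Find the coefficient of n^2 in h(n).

-2

Write h(n) = an^4 + bn^3 + cn^2 + dn + e. Substituting each data point gives a linear system:
  a - b + c - d + e = -12
  a + b + c + d + e = 2
  81a + 27b + 9c + 3d + e = -64
  625a + 125b + 25c + 5d + e = -786
  2401a + 343b + 49c + 7d + e = -3508
Solving the system yields a = -2, b = 4, c = -2, d = 3, e = -1.
So h(n) = -2n^4 + 4n^3 - 2n^2 + 3n - 1.
The coefficient of n^2 is -2.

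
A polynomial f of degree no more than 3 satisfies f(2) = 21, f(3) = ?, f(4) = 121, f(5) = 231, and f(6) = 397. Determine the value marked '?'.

On equispaced nodes a degree-3 polynomial has vanishing fourth forward difference, so
  f(2) - 4·f(3) + 6·f(4) - 4·f(5) + f(6) = 0.
Substituting the known values and solving for f(3):
  -4·f(3) = -220
  f(3) = 55.

55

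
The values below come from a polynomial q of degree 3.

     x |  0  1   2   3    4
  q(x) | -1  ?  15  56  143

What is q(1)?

On equispaced nodes a degree-3 polynomial has vanishing fourth forward difference, so
  q(0) - 4·q(1) + 6·q(2) - 4·q(3) + q(4) = 0.
Substituting the known values and solving for q(1):
  -4·q(1) = -8
  q(1) = 2.

2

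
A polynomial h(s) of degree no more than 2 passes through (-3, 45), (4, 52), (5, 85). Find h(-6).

Write h(s) = as^2 + bs + c. Substituting each data point gives a linear system:
  9a - 3b + c = 45
  16a + 4b + c = 52
  25a + 5b + c = 85
Solving the system yields a = 4, b = -3, c = 0.
So h(s) = 4s^2 - 3s.
Then h(-6) = 162.

162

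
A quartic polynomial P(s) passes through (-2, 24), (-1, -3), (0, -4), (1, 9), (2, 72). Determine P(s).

Write P(s) = as^4 + bs^3 + cs^2 + ds + e. Substituting each data point gives a linear system:
  16a - 8b + 4c - 2d + e = 24
  a - b + c - d + e = -3
  e = -4
  a + b + c + d + e = 9
  16a + 8b + 4c + 2d + e = 72
Solving the system yields a = 2, b = 2, c = 5, d = 4, e = -4.
So P(s) = 2s^4 + 2s^3 + 5s^2 + 4s - 4.
Check: P(2) = 72. ✓

P(s) = 2s^4 + 2s^3 + 5s^2 + 4s - 4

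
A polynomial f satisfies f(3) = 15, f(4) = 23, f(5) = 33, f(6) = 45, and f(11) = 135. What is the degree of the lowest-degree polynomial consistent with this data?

2

Divided differences on the nodes 3, 4, 5, 6, 11:
  order 0: 15  23  33  45  135
  order 1: 8  10  12  18
  order 2: 1  1  1
  order 3: 0  0
  order 4: 0
The order-2 divided differences are all 1 (nonzero) and every higher order vanishes, so the data lies on a polynomial of degree exactly 2.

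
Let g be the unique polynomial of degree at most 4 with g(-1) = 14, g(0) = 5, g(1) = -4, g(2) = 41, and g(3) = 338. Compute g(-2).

113

Forward differences of the values at x = -1, 0, 1, 2, 3:
  g  : 14  5  -4  41  338
  Δ  : -9  -9  45  297
  Δ^2: 0  54  252
  Δ^3: 54  198
  Δ^4: 144
The fourth differences are constant, confirming degree 4.
Interpolating (Newton forward form) and evaluating at x = -2 gives g(-2) = 113.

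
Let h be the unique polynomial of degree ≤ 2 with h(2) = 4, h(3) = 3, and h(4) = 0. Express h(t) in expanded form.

h(t) = -t^2 + 4t

Using the Lagrange interpolation formula with nodes 2, 3, 4:
  L_0(t) = (t - 3)(t - 4) / 2
  L_1(t) = (t - 2)(t - 4) / -1
  L_2(t) = (t - 2)(t - 3) / 2
Then h(t) = 4·L_0(t) + 3·L_1(t) + 0·L_2(t).
Expanding and collecting terms gives h(t) = -t^2 + 4t.
Check: h(4) = 0. ✓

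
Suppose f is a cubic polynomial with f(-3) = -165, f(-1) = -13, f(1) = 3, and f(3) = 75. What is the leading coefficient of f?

Write f(s) = as^3 + bs^2 + cs + d. Substituting each data point gives a linear system:
  -27a + 9b - 3c + d = -165
  -a + b - c + d = -13
  a + b + c + d = 3
  27a + 9b + 3c + d = 75
Solving the system yields a = 4, b = -5, c = 4, d = 0.
So f(s) = 4s^3 - 5s^2 + 4s.
The leading coefficient is 4.

4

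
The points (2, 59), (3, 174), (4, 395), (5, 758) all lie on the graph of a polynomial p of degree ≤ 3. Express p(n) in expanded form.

p(n) = 6n^3 - n^2 + 6n + 3

Write p(n) = an^3 + bn^2 + cn + d. Substituting each data point gives a linear system:
  8a + 4b + 2c + d = 59
  27a + 9b + 3c + d = 174
  64a + 16b + 4c + d = 395
  125a + 25b + 5c + d = 758
Solving the system yields a = 6, b = -1, c = 6, d = 3.
So p(n) = 6n^3 - n^2 + 6n + 3.
Check: p(5) = 758. ✓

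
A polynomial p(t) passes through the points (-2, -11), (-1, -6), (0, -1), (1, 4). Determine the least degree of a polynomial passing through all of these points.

Forward differences of the values at t = -2, -1, 0, 1:
  p  : -11  -6  -1  4
  Δ  : 5  5  5
  Δ^2: 0  0
  Δ^3: 0
The first differences are constant (5) and nonzero, while all higher differences vanish, so the minimal degree is 1.

1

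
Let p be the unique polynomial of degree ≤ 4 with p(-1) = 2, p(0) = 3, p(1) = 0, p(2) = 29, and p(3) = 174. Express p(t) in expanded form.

Write p(t) = at^4 + bt^3 + ct^2 + dt + e. Substituting each data point gives a linear system:
  a - b + c - d + e = 2
  e = 3
  a + b + c + d + e = 0
  16a + 8b + 4c + 2d + e = 29
  81a + 27b + 9c + 3d + e = 174
Solving the system yields a = 2, b = 2, c = -4, d = -3, e = 3.
So p(t) = 2t⁴ + 2t³ - 4t² - 3t + 3.
Check: p(3) = 174. ✓

p(t) = 2t^4 + 2t^3 - 4t^2 - 3t + 3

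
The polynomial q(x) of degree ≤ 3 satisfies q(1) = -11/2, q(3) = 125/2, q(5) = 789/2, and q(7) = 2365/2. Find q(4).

Using the Lagrange interpolation formula with nodes 1, 3, 5, 7:
  L_0(x) = (x - 3)(x - 5)(x - 7) / -48
  L_1(x) = (x - 1)(x - 5)(x - 7) / 16
  L_2(x) = (x - 1)(x - 3)(x - 7) / -16
  L_3(x) = (x - 1)(x - 3)(x - 5) / 48
Then q(x) = -11/2·L_0(x) + 125/2·L_1(x) + 789/2·L_2(x) + 2365/2·L_3(x).
Expanding and collecting terms gives q(x) = 4x^3 - 3x^2 - 6x - 1/2.
Evaluating at x = 4: q(4) = 367/2.

367/2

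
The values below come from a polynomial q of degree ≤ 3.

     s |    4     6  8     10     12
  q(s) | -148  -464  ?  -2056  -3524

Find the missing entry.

On equispaced nodes a degree-3 polynomial has vanishing fourth forward difference, so
  q(4) - 4·q(6) + 6·q(8) - 4·q(10) + q(12) = 0.
Substituting the known values and solving for q(8):
  6·q(8) = -6408
  q(8) = -1068.

-1068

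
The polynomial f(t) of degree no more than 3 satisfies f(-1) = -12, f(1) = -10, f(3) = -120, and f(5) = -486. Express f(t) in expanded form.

Using the Lagrange interpolation formula with nodes -1, 1, 3, 5:
  L_0(t) = (t - 1)(t - 3)(t - 5) / -48
  L_1(t) = (t + 1)(t - 3)(t - 5) / 16
  L_2(t) = (t + 1)(t - 1)(t - 5) / -16
  L_3(t) = (t + 1)(t - 1)(t - 3) / 48
Then f(t) = -12·L_0(t) - 10·L_1(t) - 120·L_2(t) - 486·L_3(t).
Expanding and collecting terms gives f(t) = -3t³ - 5t² + 4t - 6.
Check: f(3) = -120. ✓

f(t) = -3t^3 - 5t^2 + 4t - 6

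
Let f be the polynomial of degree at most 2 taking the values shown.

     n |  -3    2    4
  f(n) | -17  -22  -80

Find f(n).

f(n) = -4n^2 - 5n + 4

Using the Lagrange interpolation formula with nodes -3, 2, 4:
  L_0(n) = (n - 2)(n - 4) / 35
  L_1(n) = (n + 3)(n - 4) / -10
  L_2(n) = (n + 3)(n - 2) / 14
Then f(n) = -17·L_0(n) - 22·L_1(n) - 80·L_2(n).
Expanding and collecting terms gives f(n) = -4n² - 5n + 4.
Check: f(-3) = -17. ✓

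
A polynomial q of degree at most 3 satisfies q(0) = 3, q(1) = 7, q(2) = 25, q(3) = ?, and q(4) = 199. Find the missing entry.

The 4 known points determine the degree-3 polynomial uniquely.
Write q(n) = an^3 + bn^2 + cn + d. Substituting each data point gives a linear system:
  d = 3
  a + b + c + d = 7
  8a + 4b + 2c + d = 25
  64a + 16b + 4c + d = 199
Solving the system yields a = 4, b = -5, c = 5, d = 3.
So q(n) = 4n³ - 5n² + 5n + 3.
Then q(3) = 81.

81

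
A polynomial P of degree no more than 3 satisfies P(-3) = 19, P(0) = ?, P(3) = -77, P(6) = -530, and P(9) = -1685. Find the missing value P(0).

On equispaced nodes a degree-3 polynomial has vanishing fourth forward difference, so
  P(-3) - 4·P(0) + 6·P(3) - 4·P(6) + P(9) = 0.
Substituting the known values and solving for P(0):
  -4·P(0) = 8
  P(0) = -2.

-2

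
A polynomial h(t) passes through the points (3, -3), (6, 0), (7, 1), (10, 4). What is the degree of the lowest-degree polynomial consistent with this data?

Divided differences on the nodes 3, 6, 7, 10:
  order 0: -3  0  1  4
  order 1: 1  1  1
  order 2: 0  0
  order 3: 0
The order-1 divided differences are all 1 (nonzero) and every higher order vanishes, so the data lies on a polynomial of degree exactly 1.

1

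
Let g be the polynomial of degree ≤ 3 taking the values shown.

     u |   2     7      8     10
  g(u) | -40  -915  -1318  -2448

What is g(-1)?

5

Write g(u) = au^3 + bu^2 + cu + d. Substituting each data point gives a linear system:
  8a + 4b + 2c + d = -40
  343a + 49b + 7c + d = -915
  512a + 64b + 8c + d = -1318
  1000a + 100b + 10c + d = -2448
Solving the system yields a = -2, b = -4, c = -5, d = 2.
So g(u) = -2u^3 - 4u^2 - 5u + 2.
Then g(-1) = 5.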